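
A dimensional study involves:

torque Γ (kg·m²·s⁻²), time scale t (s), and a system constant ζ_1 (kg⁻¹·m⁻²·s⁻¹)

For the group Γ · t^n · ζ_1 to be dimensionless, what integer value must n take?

3

Balance the T exponent: (1)·n from t, plus (-2) + (-1) = -3 from the rest, must sum to zero.
n − 3 = 0, so n = 3.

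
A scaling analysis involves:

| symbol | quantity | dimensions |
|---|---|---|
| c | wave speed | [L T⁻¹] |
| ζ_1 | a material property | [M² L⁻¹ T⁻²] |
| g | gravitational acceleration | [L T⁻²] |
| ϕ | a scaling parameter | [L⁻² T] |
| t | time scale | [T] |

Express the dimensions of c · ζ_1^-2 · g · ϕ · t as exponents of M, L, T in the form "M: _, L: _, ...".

M: -4, L: 2, T: 3

Collect each base-dimension exponent across the product:
  M: (0) − 2·(2) + (0) + (0) + (0) = -4
  L: (1) − 2·(-1) + (1) + (-2) + (0) = 2
  T: (-1) − 2·(-2) + (-2) + (1) + (1) = 3
So the dimensions are [M⁻⁴ L² T³].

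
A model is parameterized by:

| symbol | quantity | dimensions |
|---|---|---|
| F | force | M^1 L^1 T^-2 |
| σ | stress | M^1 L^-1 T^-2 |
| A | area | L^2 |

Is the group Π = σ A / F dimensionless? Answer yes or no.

Sum the exponent of each base dimension across the product:
  M: −[F]_M + [σ]_M + [A]_M = −(1) + (1) + (0) = 0
  L: −[F]_L + [σ]_L + [A]_L = −(1) + (-1) + (2) = 0
  T: −[F]_T + [σ]_T + [A]_T = −(-2) + (-2) + (0) = 0
All base exponents vanish — dimensionless.

yes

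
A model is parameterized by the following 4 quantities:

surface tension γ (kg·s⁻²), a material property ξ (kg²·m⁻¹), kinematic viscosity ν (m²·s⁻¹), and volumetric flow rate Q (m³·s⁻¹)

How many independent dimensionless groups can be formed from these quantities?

There are 4 variables and 3 base dimensions (M, L, T).
The dimension matrix has rank 3.
Independent dimensionless groups: 4 − 3 = 1.

1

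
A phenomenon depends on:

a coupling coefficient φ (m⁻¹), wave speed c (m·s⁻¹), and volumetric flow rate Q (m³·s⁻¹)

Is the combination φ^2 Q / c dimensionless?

yes

Sum the exponent of each base dimension across the product:
  L: 2·[φ]_L − [c]_L + [Q]_L = 2·(-1) − (1) + (3) = 0
  T: 2·[φ]_T − [c]_T + [Q]_T = 2·(0) − (-1) + (-1) = 0
All base exponents vanish — dimensionless.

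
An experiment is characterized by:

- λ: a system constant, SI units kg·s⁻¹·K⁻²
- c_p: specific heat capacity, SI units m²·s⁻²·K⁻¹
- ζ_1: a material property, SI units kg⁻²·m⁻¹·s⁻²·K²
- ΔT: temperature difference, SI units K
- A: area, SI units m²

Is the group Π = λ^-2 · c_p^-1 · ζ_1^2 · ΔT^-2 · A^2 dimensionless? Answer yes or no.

Sum the exponent of each base dimension across the product:
  M: −2·[λ]_M − [c_p]_M + 2·[ζ_1]_M − 2·[ΔT]_M + 2·[A]_M = −2·(1) − (0) + 2·(-2) − 2·(0) + 2·(0) = -6
  L: −2·[λ]_L − [c_p]_L + 2·[ζ_1]_L − 2·[ΔT]_L + 2·[A]_L = −2·(0) − (2) + 2·(-1) − 2·(0) + 2·(2) = 0
  T: −2·[λ]_T − [c_p]_T + 2·[ζ_1]_T − 2·[ΔT]_T + 2·[A]_T = −2·(-1) − (-2) + 2·(-2) − 2·(0) + 2·(0) = 0
  Θ: −2·[λ]_Θ − [c_p]_Θ + 2·[ζ_1]_Θ − 2·[ΔT]_Θ + 2·[A]_Θ = −2·(-2) − (-1) + 2·(2) − 2·(1) + 2·(0) = 7
Net dimensions [M⁻⁶ Θ⁷] ≠ [1] — not dimensionless.

no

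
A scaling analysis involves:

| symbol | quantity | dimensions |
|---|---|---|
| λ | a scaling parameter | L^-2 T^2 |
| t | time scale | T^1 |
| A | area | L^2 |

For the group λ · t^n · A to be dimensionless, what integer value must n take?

Balance the T exponent: (1)·n from t, plus (2) + (0) = 2 from the rest, must sum to zero.
n + 2 = 0, so n = -2.

-2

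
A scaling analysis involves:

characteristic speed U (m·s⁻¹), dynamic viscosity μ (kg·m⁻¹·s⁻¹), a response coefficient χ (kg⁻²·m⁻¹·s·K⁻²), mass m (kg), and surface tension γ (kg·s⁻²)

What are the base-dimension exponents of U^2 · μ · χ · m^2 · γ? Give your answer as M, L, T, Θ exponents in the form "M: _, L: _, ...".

Collect each base-dimension exponent across the product:
  M: 2·(0) + (1) + (-2) + 2·(1) + (1) = 2
  L: 2·(1) + (-1) + (-1) + 2·(0) + (0) = 0
  T: 2·(-1) + (-1) + (1) + 2·(0) + (-2) = -4
  Θ: 2·(0) + (0) + (-2) + 2·(0) + (0) = -2
So the dimensions are [M² T⁻⁴ Θ⁻²].

M: 2, L: 0, T: -4, Θ: -2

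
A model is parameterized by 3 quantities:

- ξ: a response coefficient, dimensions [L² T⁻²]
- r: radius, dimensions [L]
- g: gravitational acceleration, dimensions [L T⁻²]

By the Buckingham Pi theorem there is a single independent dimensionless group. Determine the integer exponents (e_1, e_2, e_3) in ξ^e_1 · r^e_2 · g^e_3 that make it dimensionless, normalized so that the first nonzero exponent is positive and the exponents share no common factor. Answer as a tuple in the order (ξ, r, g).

(1, -1, -1)

L: e_1·(2) + e_2·(1) + e_3·(1) = 0
T: e_1·(-2) + e_2·(0) + e_3·(-2) = 0
Solving this homogeneous linear system for the smallest-integer solution (first nonzero entry positive) gives (1, -1, -1).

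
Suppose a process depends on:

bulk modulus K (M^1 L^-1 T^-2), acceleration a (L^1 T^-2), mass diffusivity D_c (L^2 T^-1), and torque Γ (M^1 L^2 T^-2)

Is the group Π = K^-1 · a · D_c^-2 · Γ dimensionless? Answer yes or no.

Sum the exponent of each base dimension across the product:
  M: −[K]_M + [a]_M − 2·[D_c]_M + [Γ]_M = −(1) + (0) − 2·(0) + (1) = 0
  L: −[K]_L + [a]_L − 2·[D_c]_L + [Γ]_L = −(-1) + (1) − 2·(2) + (2) = 0
  T: −[K]_T + [a]_T − 2·[D_c]_T + [Γ]_T = −(-2) + (-2) − 2·(-1) + (-2) = 0
All base exponents vanish — dimensionless.

yes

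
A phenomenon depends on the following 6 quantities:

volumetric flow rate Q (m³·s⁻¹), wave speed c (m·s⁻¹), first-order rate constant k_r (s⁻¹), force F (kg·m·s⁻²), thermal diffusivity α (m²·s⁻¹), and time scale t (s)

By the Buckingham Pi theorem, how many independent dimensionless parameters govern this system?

There are 6 variables and 3 base dimensions (M, L, T).
The dimension matrix has rank 3.
Independent dimensionless groups: 6 − 3 = 3.

3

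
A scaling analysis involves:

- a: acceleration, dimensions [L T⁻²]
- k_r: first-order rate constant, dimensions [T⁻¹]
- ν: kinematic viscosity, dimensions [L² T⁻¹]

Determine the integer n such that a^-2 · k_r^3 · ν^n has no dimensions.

1

Balance the L exponent: (2)·n from ν, plus −2·(1) + 3·(0) = -2 from the rest, must sum to zero.
2n − 2 = 0, so n = 1.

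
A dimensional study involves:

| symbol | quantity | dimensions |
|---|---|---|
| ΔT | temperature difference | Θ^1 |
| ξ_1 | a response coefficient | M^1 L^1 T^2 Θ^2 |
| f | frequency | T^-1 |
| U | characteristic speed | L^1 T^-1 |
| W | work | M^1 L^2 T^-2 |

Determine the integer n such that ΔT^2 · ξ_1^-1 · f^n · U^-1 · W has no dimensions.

-3

Balance the T exponent: (-1)·n from f, plus 2·(0) − (2) − (-1) + (-2) = -3 from the rest, must sum to zero.
−n − 3 = 0, so n = -3.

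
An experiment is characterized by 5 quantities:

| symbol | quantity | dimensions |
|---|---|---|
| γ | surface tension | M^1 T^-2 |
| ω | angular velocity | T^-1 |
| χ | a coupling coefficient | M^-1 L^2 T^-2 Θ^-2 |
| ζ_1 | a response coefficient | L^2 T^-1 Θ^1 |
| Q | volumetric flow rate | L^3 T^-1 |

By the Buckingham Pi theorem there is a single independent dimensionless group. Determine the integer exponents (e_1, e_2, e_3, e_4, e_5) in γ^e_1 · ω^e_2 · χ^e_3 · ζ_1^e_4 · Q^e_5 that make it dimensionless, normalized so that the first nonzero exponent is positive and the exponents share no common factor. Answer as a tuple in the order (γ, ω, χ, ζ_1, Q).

M: e_1·(1) + e_2·(0) + e_3·(-1) + e_4·(0) + e_5·(0) = 0
L: e_1·(0) + e_2·(0) + e_3·(2) + e_4·(2) + e_5·(3) = 0
T: e_1·(-2) + e_2·(-1) + e_3·(-2) + e_4·(-1) + e_5·(-1) = 0
Θ: e_1·(0) + e_2·(0) + e_3·(-2) + e_4·(1) + e_5·(0) = 0
Solving this homogeneous linear system for the smallest-integer solution (first nonzero entry positive) gives (1, -4, 1, 2, -2).

(1, -4, 1, 2, -2)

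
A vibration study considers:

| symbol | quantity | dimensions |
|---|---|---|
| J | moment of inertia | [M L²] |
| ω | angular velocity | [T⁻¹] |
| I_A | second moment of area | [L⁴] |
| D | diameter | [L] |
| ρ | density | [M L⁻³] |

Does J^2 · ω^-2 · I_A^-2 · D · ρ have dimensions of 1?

Sum the exponent of each base dimension across the product:
  M: 2·[J]_M − 2·[ω]_M − 2·[I_A]_M + [D]_M + [ρ]_M = 2·(1) − 2·(0) − 2·(0) + (0) + (1) = 3
  L: 2·[J]_L − 2·[ω]_L − 2·[I_A]_L + [D]_L + [ρ]_L = 2·(2) − 2·(0) − 2·(4) + (1) + (-3) = -6
  T: 2·[J]_T − 2·[ω]_T − 2·[I_A]_T + [D]_T + [ρ]_T = 2·(0) − 2·(-1) − 2·(0) + (0) + (0) = 2
Net dimensions [M³ L⁻⁶ T²] ≠ [1] — not dimensionless.

no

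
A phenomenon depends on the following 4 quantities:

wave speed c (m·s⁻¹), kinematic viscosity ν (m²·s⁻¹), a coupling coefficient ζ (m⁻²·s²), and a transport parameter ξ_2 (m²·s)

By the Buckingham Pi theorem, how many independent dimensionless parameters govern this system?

There are 4 variables and 2 base dimensions (L, T).
The dimension matrix has rank 2.
Independent dimensionless groups: 4 − 2 = 2.

2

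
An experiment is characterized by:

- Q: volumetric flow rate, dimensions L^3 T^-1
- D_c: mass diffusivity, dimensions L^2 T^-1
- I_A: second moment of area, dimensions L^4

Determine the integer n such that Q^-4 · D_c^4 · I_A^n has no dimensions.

Balance the L exponent: (4)·n from I_A, plus −4·(3) + 4·(2) = -4 from the rest, must sum to zero.
4n − 4 = 0, so n = 1.

1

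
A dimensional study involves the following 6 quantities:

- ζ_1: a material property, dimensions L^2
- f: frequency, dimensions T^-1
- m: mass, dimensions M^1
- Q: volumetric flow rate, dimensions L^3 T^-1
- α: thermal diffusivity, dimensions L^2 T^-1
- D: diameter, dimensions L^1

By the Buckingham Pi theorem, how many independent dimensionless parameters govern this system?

There are 6 variables and 3 base dimensions (M, L, T).
The dimension matrix has rank 3.
Independent dimensionless groups: 6 − 3 = 3.

3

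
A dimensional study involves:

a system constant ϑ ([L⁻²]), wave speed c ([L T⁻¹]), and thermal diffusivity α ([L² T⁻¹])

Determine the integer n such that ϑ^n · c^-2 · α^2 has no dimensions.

1

Balance the L exponent: (-2)·n from ϑ, plus −2·(1) + 2·(2) = 2 from the rest, must sum to zero.
-2n + 2 = 0, so n = 1.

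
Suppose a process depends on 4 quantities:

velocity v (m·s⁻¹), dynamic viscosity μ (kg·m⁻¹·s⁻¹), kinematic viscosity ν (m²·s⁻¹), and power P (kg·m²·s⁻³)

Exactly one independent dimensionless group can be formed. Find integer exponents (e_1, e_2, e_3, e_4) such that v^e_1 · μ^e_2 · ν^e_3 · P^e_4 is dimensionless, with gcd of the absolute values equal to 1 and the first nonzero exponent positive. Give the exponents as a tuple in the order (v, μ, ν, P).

(1, 1, 1, -1)

M: e_1·(0) + e_2·(1) + e_3·(0) + e_4·(1) = 0
L: e_1·(1) + e_2·(-1) + e_3·(2) + e_4·(2) = 0
T: e_1·(-1) + e_2·(-1) + e_3·(-1) + e_4·(-3) = 0
Solving this homogeneous linear system for the smallest-integer solution (first nonzero entry positive) gives (1, 1, 1, -1).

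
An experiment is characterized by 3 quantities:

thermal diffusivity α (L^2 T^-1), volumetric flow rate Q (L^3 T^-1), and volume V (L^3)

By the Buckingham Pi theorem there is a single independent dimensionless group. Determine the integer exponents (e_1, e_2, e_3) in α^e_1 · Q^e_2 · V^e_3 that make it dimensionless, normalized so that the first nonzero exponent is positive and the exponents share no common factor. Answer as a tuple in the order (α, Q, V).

L: e_1·(2) + e_2·(3) + e_3·(3) = 0
T: e_1·(-1) + e_2·(-1) + e_3·(0) = 0
Solving this homogeneous linear system for the smallest-integer solution (first nonzero entry positive) gives (3, -3, 1).

(3, -3, 1)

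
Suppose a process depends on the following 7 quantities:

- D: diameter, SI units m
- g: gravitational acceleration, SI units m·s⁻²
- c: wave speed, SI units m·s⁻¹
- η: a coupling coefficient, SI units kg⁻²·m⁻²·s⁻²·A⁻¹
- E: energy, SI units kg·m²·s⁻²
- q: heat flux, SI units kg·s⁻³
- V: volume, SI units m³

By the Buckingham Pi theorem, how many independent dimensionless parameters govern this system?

There are 7 variables and 4 base dimensions (M, L, T, I).
The dimension matrix has rank 4.
Independent dimensionless groups: 7 − 4 = 3.

3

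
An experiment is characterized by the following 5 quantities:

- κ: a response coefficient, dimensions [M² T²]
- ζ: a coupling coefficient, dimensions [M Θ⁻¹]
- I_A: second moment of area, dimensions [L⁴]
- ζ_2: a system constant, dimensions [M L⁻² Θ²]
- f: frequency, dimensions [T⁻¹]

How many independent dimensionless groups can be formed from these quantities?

There are 5 variables and 4 base dimensions (M, L, T, Θ).
The dimension matrix has rank 4.
Independent dimensionless groups: 5 − 4 = 1.

1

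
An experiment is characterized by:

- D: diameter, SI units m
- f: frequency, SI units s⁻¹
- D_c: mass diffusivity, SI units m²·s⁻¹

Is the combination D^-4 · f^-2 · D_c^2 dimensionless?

yes

Sum the exponent of each base dimension across the product:
  M: −4·[D]_M − 2·[f]_M + 2·[D_c]_M = −4·(0) − 2·(0) + 2·(0) = 0
  L: −4·[D]_L − 2·[f]_L + 2·[D_c]_L = −4·(1) − 2·(0) + 2·(2) = 0
  T: −4·[D]_T − 2·[f]_T + 2·[D_c]_T = −4·(0) − 2·(-1) + 2·(-1) = 0
  Θ: −4·[D]_Θ − 2·[f]_Θ + 2·[D_c]_Θ = −4·(0) − 2·(0) + 2·(0) = 0
All base exponents vanish — dimensionless.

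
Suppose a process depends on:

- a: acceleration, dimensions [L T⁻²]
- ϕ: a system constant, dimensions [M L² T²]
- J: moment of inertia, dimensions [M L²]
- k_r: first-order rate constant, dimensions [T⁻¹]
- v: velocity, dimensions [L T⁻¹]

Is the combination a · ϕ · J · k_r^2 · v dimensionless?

Sum the exponent of each base dimension across the product:
  M: [a]_M + [ϕ]_M + [J]_M + 2·[k_r]_M + [v]_M = (0) + (1) + (1) + 2·(0) + (0) = 2
  L: [a]_L + [ϕ]_L + [J]_L + 2·[k_r]_L + [v]_L = (1) + (2) + (2) + 2·(0) + (1) = 6
  T: [a]_T + [ϕ]_T + [J]_T + 2·[k_r]_T + [v]_T = (-2) + (2) + (0) + 2·(-1) + (-1) = -3
Net dimensions [M² L⁶ T⁻³] ≠ [1] — not dimensionless.

no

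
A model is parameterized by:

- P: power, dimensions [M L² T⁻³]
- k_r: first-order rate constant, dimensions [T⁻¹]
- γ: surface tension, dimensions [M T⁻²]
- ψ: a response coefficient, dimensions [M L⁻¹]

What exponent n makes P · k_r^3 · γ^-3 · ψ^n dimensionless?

2

Balance the M exponent: (1)·n from ψ, plus (1) + 3·(0) − 3·(1) = -2 from the rest, must sum to zero.
n − 2 = 0, so n = 2.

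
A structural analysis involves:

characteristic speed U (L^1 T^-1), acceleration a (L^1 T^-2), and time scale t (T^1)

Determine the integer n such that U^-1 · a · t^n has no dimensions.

Balance the T exponent: (1)·n from t, plus −(-1) + (-2) = -1 from the rest, must sum to zero.
n − 1 = 0, so n = 1.

1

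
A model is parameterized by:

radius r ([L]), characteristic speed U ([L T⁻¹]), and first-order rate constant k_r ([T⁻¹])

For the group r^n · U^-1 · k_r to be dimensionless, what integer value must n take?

1

Balance the L exponent: (1)·n from r, plus −(1) + (0) = -1 from the rest, must sum to zero.
n − 1 = 0, so n = 1.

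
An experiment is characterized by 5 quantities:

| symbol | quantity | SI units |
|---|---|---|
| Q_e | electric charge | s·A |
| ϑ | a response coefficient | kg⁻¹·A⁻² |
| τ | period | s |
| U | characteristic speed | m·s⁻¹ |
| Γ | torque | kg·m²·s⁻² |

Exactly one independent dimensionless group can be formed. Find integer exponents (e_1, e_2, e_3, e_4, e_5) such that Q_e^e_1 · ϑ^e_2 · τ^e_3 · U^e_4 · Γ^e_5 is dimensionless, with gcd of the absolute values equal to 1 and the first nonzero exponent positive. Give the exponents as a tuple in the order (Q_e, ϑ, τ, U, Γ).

(2, 1, -2, -2, 1)

M: e_1·(0) + e_2·(-1) + e_3·(0) + e_4·(0) + e_5·(1) = 0
L: e_1·(0) + e_2·(0) + e_3·(0) + e_4·(1) + e_5·(2) = 0
T: e_1·(1) + e_2·(0) + e_3·(1) + e_4·(-1) + e_5·(-2) = 0
I: e_1·(1) + e_2·(-2) + e_3·(0) + e_4·(0) + e_5·(0) = 0
Solving this homogeneous linear system for the smallest-integer solution (first nonzero entry positive) gives (2, 1, -2, -2, 1).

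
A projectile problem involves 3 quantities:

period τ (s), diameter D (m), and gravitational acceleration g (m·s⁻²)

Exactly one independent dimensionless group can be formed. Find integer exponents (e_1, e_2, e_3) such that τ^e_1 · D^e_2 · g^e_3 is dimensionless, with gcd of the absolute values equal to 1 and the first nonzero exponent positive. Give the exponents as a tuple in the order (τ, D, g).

(2, -1, 1)

L: e_1·(0) + e_2·(1) + e_3·(1) = 0
T: e_1·(1) + e_2·(0) + e_3·(-2) = 0
Solving this homogeneous linear system for the smallest-integer solution (first nonzero entry positive) gives (2, -1, 1).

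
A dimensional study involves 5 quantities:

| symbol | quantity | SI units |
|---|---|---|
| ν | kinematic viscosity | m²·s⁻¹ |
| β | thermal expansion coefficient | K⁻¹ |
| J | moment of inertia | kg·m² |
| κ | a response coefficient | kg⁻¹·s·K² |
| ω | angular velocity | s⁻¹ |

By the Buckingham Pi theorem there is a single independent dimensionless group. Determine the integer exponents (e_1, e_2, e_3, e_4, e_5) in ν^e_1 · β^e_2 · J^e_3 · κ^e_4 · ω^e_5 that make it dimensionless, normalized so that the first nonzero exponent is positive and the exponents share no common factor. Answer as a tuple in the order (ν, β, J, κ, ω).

M: e_1·(0) + e_2·(0) + e_3·(1) + e_4·(-1) + e_5·(0) = 0
L: e_1·(2) + e_2·(0) + e_3·(2) + e_4·(0) + e_5·(0) = 0
T: e_1·(-1) + e_2·(0) + e_3·(0) + e_4·(1) + e_5·(-1) = 0
Θ: e_1·(0) + e_2·(-1) + e_3·(0) + e_4·(2) + e_5·(0) = 0
Solving this homogeneous linear system for the smallest-integer solution (first nonzero entry positive) gives (1, -2, -1, -1, -2).

(1, -2, -1, -1, -2)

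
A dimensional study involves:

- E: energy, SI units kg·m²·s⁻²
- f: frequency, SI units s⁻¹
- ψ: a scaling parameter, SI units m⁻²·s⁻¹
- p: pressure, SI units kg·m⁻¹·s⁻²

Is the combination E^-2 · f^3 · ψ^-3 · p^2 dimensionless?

Sum the exponent of each base dimension across the product:
  M: −2·[E]_M + 3·[f]_M − 3·[ψ]_M + 2·[p]_M = −2·(1) + 3·(0) − 3·(0) + 2·(1) = 0
  L: −2·[E]_L + 3·[f]_L − 3·[ψ]_L + 2·[p]_L = −2·(2) + 3·(0) − 3·(-2) + 2·(-1) = 0
  T: −2·[E]_T + 3·[f]_T − 3·[ψ]_T + 2·[p]_T = −2·(-2) + 3·(-1) − 3·(-1) + 2·(-2) = 0
All base exponents vanish — dimensionless.

yes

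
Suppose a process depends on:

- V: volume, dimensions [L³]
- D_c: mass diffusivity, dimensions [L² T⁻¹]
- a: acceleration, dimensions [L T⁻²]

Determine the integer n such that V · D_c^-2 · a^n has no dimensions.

1

Balance the L exponent: (1)·n from a, plus (3) − 2·(2) = -1 from the rest, must sum to zero.
n − 1 = 0, so n = 1.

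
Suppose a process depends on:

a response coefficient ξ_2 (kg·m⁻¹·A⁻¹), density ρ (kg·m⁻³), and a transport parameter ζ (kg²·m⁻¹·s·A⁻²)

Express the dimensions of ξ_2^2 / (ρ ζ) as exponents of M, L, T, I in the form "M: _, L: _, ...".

Collect each base-dimension exponent across the product:
  M: 2·(1) − (1) − (2) = -1
  L: 2·(-1) − (-3) − (-1) = 2
  T: 2·(0) − (0) − (1) = -1
  I: 2·(-1) − (0) − (-2) = 0
So the dimensions are [M⁻¹ L² T⁻¹].

M: -1, L: 2, T: -1, I: 0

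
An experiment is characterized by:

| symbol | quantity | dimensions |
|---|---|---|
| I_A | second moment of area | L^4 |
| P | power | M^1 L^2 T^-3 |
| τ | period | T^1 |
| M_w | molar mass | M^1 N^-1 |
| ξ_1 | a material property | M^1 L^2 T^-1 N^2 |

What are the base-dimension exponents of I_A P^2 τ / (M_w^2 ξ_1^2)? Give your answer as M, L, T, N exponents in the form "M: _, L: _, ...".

M: -2, L: 4, T: -3, N: -2

Collect each base-dimension exponent across the product:
  M: (0) + 2·(1) + (0) − 2·(1) − 2·(1) = -2
  L: (4) + 2·(2) + (0) − 2·(0) − 2·(2) = 4
  T: (0) + 2·(-3) + (1) − 2·(0) − 2·(-1) = -3
  N: (0) + 2·(0) + (0) − 2·(-1) − 2·(2) = -2
So the dimensions are [M⁻² L⁴ T⁻³ N⁻²].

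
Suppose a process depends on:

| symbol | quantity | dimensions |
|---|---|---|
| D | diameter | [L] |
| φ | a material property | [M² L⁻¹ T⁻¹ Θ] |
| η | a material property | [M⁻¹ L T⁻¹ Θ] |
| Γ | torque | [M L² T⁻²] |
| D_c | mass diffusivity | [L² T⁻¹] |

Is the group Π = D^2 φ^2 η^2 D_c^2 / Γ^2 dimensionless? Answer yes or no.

Sum the exponent of each base dimension across the product:
  M: 2·[D]_M + 2·[φ]_M + 2·[η]_M − 2·[Γ]_M + 2·[D_c]_M = 2·(0) + 2·(2) + 2·(-1) − 2·(1) + 2·(0) = 0
  L: 2·[D]_L + 2·[φ]_L + 2·[η]_L − 2·[Γ]_L + 2·[D_c]_L = 2·(1) + 2·(-1) + 2·(1) − 2·(2) + 2·(2) = 2
  T: 2·[D]_T + 2·[φ]_T + 2·[η]_T − 2·[Γ]_T + 2·[D_c]_T = 2·(0) + 2·(-1) + 2·(-1) − 2·(-2) + 2·(-1) = -2
  Θ: 2·[D]_Θ + 2·[φ]_Θ + 2·[η]_Θ − 2·[Γ]_Θ + 2·[D_c]_Θ = 2·(0) + 2·(1) + 2·(1) − 2·(0) + 2·(0) = 4
Net dimensions [L² T⁻² Θ⁴] ≠ [1] — not dimensionless.

no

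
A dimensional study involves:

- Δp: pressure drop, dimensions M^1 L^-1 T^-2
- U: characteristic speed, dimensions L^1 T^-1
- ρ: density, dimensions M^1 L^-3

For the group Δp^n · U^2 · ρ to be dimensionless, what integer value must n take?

-1

Balance the M exponent: (1)·n from Δp, plus 2·(0) + (1) = 1 from the rest, must sum to zero.
n + 1 = 0, so n = -1.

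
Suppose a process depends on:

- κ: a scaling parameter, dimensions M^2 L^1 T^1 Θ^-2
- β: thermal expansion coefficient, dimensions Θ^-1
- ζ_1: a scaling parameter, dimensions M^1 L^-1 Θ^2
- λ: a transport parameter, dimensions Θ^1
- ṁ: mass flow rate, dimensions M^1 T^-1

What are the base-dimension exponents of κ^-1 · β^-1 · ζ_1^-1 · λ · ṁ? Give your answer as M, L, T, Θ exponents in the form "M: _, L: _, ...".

M: -2, L: 0, T: -2, Θ: 2

Collect each base-dimension exponent across the product:
  M: −(2) − (0) − (1) + (0) + (1) = -2
  L: −(1) − (0) − (-1) + (0) + (0) = 0
  T: −(1) − (0) − (0) + (0) + (-1) = -2
  Θ: −(-2) − (-1) − (2) + (1) + (0) = 2
So the dimensions are [M⁻² T⁻² Θ²].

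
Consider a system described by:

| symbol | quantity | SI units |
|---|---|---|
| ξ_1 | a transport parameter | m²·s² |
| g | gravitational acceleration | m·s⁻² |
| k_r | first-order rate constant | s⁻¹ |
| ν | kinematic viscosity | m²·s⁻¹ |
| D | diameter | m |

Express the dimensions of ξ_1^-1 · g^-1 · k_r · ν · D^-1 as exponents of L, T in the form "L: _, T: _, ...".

Collect each base-dimension exponent across the product:
  L: −(2) − (1) + (0) + (2) − (1) = -2
  T: −(2) − (-2) + (-1) + (-1) − (0) = -2
So the dimensions are [L⁻² T⁻²].

L: -2, T: -2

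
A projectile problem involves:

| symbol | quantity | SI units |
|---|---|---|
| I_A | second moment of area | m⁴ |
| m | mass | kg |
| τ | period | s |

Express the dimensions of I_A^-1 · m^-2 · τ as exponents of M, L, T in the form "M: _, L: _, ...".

Collect each base-dimension exponent across the product:
  M: −(0) − 2·(1) + (0) = -2
  L: −(4) − 2·(0) + (0) = -4
  T: −(0) − 2·(0) + (1) = 1
So the dimensions are [M⁻² L⁻⁴ T].

M: -2, L: -4, T: 1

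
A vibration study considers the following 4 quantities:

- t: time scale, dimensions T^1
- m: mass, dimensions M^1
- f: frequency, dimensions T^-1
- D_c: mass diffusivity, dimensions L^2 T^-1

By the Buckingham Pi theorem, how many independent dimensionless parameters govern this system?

There are 4 variables and 3 base dimensions (M, L, T).
The dimension matrix has rank 3.
Independent dimensionless groups: 4 − 3 = 1.

1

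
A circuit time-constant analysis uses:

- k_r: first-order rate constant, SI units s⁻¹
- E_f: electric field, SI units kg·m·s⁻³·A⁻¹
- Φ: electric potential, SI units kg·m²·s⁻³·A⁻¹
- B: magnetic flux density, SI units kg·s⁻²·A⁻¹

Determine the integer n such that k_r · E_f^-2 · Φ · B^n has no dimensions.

Balance the M exponent: (1)·n from B, plus (0) − 2·(1) + (1) = -1 from the rest, must sum to zero.
n − 1 = 0, so n = 1.

1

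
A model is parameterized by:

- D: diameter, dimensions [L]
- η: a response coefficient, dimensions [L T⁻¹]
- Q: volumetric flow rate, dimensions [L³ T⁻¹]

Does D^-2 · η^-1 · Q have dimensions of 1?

Sum the exponent of each base dimension across the product:
  L: −2·[D]_L − [η]_L + [Q]_L = −2·(1) − (1) + (3) = 0
  T: −2·[D]_T − [η]_T + [Q]_T = −2·(0) − (-1) + (-1) = 0
All base exponents vanish — dimensionless.

yes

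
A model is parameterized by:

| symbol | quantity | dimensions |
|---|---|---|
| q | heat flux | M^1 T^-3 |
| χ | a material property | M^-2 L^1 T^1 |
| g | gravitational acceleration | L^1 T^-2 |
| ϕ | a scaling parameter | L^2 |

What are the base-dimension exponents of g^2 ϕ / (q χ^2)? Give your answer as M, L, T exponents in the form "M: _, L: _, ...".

Collect each base-dimension exponent across the product:
  M: −(1) − 2·(-2) + 2·(0) + (0) = 3
  L: −(0) − 2·(1) + 2·(1) + (2) = 2
  T: −(-3) − 2·(1) + 2·(-2) + (0) = -3
So the dimensions are [M³ L² T⁻³].

M: 3, L: 2, T: -3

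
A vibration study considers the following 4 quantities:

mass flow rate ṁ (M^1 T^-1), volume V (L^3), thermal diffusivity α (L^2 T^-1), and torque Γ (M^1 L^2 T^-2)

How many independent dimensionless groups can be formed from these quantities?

There are 4 variables and 3 base dimensions (M, L, T).
The dimension matrix has rank 3.
Independent dimensionless groups: 4 − 3 = 1.

1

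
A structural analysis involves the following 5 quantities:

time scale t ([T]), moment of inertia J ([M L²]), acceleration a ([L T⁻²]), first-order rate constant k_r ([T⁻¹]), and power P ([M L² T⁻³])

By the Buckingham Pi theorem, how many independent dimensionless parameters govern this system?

There are 5 variables and 3 base dimensions (M, L, T).
The dimension matrix has rank 3.
Independent dimensionless groups: 5 − 3 = 2.

2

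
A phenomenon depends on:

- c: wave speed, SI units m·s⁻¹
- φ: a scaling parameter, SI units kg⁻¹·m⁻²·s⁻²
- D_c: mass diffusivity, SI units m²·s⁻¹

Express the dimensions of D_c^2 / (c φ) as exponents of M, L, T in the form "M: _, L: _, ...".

M: 1, L: 5, T: 1

Collect each base-dimension exponent across the product:
  M: −(0) − (-1) + 2·(0) = 1
  L: −(1) − (-2) + 2·(2) = 5
  T: −(-1) − (-2) + 2·(-1) = 1
So the dimensions are [M L⁵ T].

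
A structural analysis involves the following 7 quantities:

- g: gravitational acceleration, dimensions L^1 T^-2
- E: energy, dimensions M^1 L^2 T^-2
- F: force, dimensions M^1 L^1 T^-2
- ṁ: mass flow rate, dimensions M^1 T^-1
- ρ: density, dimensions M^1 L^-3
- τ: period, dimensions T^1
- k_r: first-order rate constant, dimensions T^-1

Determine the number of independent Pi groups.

4

There are 7 variables and 3 base dimensions (M, L, T).
The dimension matrix has rank 3.
Independent dimensionless groups: 7 − 3 = 4.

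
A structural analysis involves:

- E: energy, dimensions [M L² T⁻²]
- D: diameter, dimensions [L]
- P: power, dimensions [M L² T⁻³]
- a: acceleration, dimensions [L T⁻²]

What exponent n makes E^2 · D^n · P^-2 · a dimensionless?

-1

Balance the L exponent: (1)·n from D, plus 2·(2) − 2·(2) + (1) = 1 from the rest, must sum to zero.
n + 1 = 0, so n = -1.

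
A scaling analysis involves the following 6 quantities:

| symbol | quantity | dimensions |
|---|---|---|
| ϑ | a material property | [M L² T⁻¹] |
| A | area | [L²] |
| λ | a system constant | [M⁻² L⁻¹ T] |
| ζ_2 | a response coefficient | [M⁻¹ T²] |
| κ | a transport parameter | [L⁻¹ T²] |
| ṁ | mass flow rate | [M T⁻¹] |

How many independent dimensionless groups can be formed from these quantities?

There are 6 variables and 3 base dimensions (M, L, T).
The dimension matrix has rank 3.
Independent dimensionless groups: 6 − 3 = 3.

3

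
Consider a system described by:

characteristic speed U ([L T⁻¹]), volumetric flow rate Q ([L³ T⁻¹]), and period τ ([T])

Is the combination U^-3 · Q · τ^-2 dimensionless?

yes

Sum the exponent of each base dimension across the product:
  L: −3·[U]_L + [Q]_L − 2·[τ]_L = −3·(1) + (3) − 2·(0) = 0
  T: −3·[U]_T + [Q]_T − 2·[τ]_T = −3·(-1) + (-1) − 2·(1) = 0
All base exponents vanish — dimensionless.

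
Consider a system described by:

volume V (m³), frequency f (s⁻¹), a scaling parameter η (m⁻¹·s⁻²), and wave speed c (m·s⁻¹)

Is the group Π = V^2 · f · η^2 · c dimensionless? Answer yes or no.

Sum the exponent of each base dimension across the product:
  L: 2·[V]_L + [f]_L + 2·[η]_L + [c]_L = 2·(3) + (0) + 2·(-1) + (1) = 5
  T: 2·[V]_T + [f]_T + 2·[η]_T + [c]_T = 2·(0) + (-1) + 2·(-2) + (-1) = -6
Net dimensions [L⁵ T⁻⁶] ≠ [1] — not dimensionless.

no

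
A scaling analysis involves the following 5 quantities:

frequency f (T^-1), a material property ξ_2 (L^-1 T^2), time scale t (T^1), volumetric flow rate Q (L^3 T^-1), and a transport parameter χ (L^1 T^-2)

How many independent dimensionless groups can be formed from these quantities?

3

There are 5 variables and 2 base dimensions (L, T).
The dimension matrix has rank 2.
Independent dimensionless groups: 5 − 2 = 3.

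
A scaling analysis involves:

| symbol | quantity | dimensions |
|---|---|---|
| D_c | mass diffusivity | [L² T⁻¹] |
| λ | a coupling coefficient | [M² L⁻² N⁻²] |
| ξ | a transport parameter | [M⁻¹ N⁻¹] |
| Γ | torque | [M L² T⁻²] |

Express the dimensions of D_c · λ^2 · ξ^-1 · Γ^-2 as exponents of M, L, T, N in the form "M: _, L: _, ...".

Collect each base-dimension exponent across the product:
  M: (0) + 2·(2) − (-1) − 2·(1) = 3
  L: (2) + 2·(-2) − (0) − 2·(2) = -6
  T: (-1) + 2·(0) − (0) − 2·(-2) = 3
  N: (0) + 2·(-2) − (-1) − 2·(0) = -3
So the dimensions are [M³ L⁻⁶ T³ N⁻³].

M: 3, L: -6, T: 3, N: -3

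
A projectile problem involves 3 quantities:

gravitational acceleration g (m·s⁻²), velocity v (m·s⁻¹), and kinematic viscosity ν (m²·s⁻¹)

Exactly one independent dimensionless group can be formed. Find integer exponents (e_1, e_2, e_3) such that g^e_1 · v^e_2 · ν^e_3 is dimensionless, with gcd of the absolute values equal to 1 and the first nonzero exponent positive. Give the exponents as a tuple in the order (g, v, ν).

(1, -3, 1)

L: e_1·(1) + e_2·(1) + e_3·(2) = 0
T: e_1·(-2) + e_2·(-1) + e_3·(-1) = 0
Solving this homogeneous linear system for the smallest-integer solution (first nonzero entry positive) gives (1, -3, 1).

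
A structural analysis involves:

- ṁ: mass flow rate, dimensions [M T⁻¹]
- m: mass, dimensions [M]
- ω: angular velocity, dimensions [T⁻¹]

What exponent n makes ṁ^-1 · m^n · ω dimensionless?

1

Balance the M exponent: (1)·n from m, plus −(1) + (0) = -1 from the rest, must sum to zero.
n − 1 = 0, so n = 1.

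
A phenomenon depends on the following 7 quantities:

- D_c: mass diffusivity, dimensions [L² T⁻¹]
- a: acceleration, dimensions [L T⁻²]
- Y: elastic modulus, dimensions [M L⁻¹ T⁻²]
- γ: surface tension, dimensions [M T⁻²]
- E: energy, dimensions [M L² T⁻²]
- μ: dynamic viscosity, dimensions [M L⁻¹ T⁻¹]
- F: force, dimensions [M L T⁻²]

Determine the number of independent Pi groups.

4

There are 7 variables and 3 base dimensions (M, L, T).
The dimension matrix has rank 3.
Independent dimensionless groups: 7 − 3 = 4.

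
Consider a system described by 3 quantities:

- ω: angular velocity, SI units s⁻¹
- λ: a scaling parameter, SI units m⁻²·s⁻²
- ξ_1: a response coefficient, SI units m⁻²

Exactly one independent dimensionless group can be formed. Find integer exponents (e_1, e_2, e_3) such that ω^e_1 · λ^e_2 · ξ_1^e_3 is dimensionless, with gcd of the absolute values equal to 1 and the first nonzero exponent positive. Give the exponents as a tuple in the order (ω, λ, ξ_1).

L: e_1·(0) + e_2·(-2) + e_3·(-2) = 0
T: e_1·(-1) + e_2·(-2) + e_3·(0) = 0
Solving this homogeneous linear system for the smallest-integer solution (first nonzero entry positive) gives (2, -1, 1).

(2, -1, 1)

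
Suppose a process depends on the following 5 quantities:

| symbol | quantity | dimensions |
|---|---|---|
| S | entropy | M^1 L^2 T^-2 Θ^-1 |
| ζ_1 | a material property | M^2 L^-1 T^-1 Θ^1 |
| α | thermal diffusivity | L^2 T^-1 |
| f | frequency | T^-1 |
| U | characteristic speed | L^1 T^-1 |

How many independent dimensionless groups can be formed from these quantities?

There are 5 variables and 4 base dimensions (M, L, T, Θ).
The dimension matrix has rank 4.
Independent dimensionless groups: 5 − 4 = 1.

1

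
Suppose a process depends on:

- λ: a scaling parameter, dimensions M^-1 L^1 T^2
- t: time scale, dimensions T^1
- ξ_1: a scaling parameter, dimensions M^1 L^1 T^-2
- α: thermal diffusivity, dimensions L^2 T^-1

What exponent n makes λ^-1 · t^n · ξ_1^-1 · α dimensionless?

Balance the T exponent: (1)·n from t, plus −(2) − (-2) + (-1) = -1 from the rest, must sum to zero.
n − 1 = 0, so n = 1.

1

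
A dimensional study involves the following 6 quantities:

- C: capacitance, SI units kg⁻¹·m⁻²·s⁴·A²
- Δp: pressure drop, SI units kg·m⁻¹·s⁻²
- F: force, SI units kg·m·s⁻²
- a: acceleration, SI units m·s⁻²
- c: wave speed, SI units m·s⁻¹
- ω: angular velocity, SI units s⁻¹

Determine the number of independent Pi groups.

There are 6 variables and 4 base dimensions (M, L, T, I).
The dimension matrix has rank 4.
Independent dimensionless groups: 6 − 4 = 2.

2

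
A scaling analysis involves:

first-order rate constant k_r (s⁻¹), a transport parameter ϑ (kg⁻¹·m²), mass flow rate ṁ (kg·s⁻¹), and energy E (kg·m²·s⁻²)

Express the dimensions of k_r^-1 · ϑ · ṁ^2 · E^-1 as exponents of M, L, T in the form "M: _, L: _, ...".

M: 0, L: 0, T: 1

Collect each base-dimension exponent across the product:
  M: −(0) + (-1) + 2·(1) − (1) = 0
  L: −(0) + (2) + 2·(0) − (2) = 0
  T: −(-1) + (0) + 2·(-1) − (-2) = 1
So the dimensions are [T].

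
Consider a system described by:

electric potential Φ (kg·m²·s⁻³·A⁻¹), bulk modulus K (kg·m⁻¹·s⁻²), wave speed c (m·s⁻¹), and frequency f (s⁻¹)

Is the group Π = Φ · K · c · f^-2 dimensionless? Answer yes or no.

no

Sum the exponent of each base dimension across the product:
  M: [Φ]_M + [K]_M + [c]_M − 2·[f]_M = (1) + (1) + (0) − 2·(0) = 2
  L: [Φ]_L + [K]_L + [c]_L − 2·[f]_L = (2) + (-1) + (1) − 2·(0) = 2
  T: [Φ]_T + [K]_T + [c]_T − 2·[f]_T = (-3) + (-2) + (-1) − 2·(-1) = -4
  I: [Φ]_I + [K]_I + [c]_I − 2·[f]_I = (-1) + (0) + (0) − 2·(0) = -1
Net dimensions [M² L² T⁻⁴ I⁻¹] ≠ [1] — not dimensionless.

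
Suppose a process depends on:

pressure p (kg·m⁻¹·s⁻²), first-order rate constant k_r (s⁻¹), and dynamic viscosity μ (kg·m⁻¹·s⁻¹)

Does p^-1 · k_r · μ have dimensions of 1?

yes

Sum the exponent of each base dimension across the product:
  M: −[p]_M + [k_r]_M + [μ]_M = −(1) + (0) + (1) = 0
  L: −[p]_L + [k_r]_L + [μ]_L = −(-1) + (0) + (-1) = 0
  T: −[p]_T + [k_r]_T + [μ]_T = −(-2) + (-1) + (-1) = 0
All base exponents vanish — dimensionless.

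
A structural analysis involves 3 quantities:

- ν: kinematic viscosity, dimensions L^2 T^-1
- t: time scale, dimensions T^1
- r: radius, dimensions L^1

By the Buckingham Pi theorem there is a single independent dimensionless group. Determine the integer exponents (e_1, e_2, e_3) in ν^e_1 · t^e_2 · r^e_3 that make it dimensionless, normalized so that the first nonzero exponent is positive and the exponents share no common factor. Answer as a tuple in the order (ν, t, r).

(1, 1, -2)

L: e_1·(2) + e_2·(0) + e_3·(1) = 0
T: e_1·(-1) + e_2·(1) + e_3·(0) = 0
Solving this homogeneous linear system for the smallest-integer solution (first nonzero entry positive) gives (1, 1, -2).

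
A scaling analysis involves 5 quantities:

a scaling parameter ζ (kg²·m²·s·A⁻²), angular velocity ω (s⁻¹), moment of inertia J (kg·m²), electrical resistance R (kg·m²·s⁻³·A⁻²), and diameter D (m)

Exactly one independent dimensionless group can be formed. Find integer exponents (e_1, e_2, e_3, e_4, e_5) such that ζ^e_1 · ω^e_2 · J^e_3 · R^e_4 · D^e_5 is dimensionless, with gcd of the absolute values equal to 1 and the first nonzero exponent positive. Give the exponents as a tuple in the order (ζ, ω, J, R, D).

(1, 4, -1, -1, 2)

M: e_1·(2) + e_2·(0) + e_3·(1) + e_4·(1) + e_5·(0) = 0
L: e_1·(2) + e_2·(0) + e_3·(2) + e_4·(2) + e_5·(1) = 0
T: e_1·(1) + e_2·(-1) + e_3·(0) + e_4·(-3) + e_5·(0) = 0
I: e_1·(-2) + e_2·(0) + e_3·(0) + e_4·(-2) + e_5·(0) = 0
Solving this homogeneous linear system for the smallest-integer solution (first nonzero entry positive) gives (1, 4, -1, -1, 2).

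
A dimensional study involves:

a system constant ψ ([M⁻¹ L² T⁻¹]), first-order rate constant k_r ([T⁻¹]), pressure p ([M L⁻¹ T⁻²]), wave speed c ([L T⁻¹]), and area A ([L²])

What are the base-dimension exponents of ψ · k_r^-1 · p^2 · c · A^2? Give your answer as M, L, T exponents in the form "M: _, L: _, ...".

Collect each base-dimension exponent across the product:
  M: (-1) − (0) + 2·(1) + (0) + 2·(0) = 1
  L: (2) − (0) + 2·(-1) + (1) + 2·(2) = 5
  T: (-1) − (-1) + 2·(-2) + (-1) + 2·(0) = -5
So the dimensions are [M L⁵ T⁻⁵].

M: 1, L: 5, T: -5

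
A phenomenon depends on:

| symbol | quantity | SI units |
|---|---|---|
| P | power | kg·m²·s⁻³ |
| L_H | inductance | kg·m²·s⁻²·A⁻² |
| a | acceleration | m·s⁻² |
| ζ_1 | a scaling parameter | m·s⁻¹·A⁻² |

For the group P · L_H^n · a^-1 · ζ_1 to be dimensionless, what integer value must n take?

-1

Balance the M exponent: (1)·n from L_H, plus (1) − (0) + (0) = 1 from the rest, must sum to zero.
n + 1 = 0, so n = -1.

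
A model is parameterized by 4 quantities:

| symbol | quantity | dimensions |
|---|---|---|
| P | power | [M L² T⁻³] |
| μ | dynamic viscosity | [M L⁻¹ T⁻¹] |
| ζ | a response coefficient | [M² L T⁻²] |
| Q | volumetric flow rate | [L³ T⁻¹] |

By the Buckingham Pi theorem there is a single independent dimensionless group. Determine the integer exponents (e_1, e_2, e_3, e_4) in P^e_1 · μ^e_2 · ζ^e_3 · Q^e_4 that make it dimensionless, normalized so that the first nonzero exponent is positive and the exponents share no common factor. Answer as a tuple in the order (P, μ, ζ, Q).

M: e_1·(1) + e_2·(1) + e_3·(2) + e_4·(0) = 0
L: e_1·(2) + e_2·(-1) + e_3·(1) + e_4·(3) = 0
T: e_1·(-3) + e_2·(-1) + e_3·(-2) + e_4·(-1) = 0
Solving this homogeneous linear system for the smallest-integer solution (first nonzero entry positive) gives (1, -3, 1, -2).

(1, -3, 1, -2)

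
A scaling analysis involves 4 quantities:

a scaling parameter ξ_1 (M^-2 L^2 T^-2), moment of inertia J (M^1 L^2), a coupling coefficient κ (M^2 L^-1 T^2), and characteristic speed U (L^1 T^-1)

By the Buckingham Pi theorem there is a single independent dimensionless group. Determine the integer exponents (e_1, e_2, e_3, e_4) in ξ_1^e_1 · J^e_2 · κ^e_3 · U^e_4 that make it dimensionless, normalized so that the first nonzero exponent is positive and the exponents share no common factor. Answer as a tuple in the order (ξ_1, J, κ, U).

(3, -2, 4, 2)

M: e_1·(-2) + e_2·(1) + e_3·(2) + e_4·(0) = 0
L: e_1·(2) + e_2·(2) + e_3·(-1) + e_4·(1) = 0
T: e_1·(-2) + e_2·(0) + e_3·(2) + e_4·(-1) = 0
Solving this homogeneous linear system for the smallest-integer solution (first nonzero entry positive) gives (3, -2, 4, 2).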